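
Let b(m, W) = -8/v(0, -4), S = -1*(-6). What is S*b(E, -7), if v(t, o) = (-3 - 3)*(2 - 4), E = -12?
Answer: -4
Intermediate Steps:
S = 6
v(t, o) = 12 (v(t, o) = -6*(-2) = 12)
b(m, W) = -2/3 (b(m, W) = -8/12 = -8*1/12 = -2/3)
S*b(E, -7) = 6*(-2/3) = -4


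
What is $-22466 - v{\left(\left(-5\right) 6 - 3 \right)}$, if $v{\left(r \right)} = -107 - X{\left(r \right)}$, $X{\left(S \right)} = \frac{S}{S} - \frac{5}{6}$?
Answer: $- \frac{134153}{6} \approx -22359.0$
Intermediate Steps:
$X{\left(S \right)} = \frac{1}{6}$ ($X{\left(S \right)} = 1 - \frac{5}{6} = \frac{1}{6}$)
$v{\left(r \right)} = - \frac{643}{6}$ ($v{\left(r \right)} = -107 - \frac{1}{6} = - \frac{643}{6}$)
$-22466 - v{\left(\left(-5\right) 6 - 3 \right)} = -22466 - - \frac{643}{6} = -22466 + \frac{643}{6} = - \frac{134153}{6}$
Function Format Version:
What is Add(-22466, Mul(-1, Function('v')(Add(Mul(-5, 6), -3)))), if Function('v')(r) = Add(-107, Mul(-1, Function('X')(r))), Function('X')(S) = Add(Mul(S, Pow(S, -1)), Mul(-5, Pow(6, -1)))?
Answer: Rational(-134153, 6) ≈ -22359.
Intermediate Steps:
Function('X')(S) = Rational(1, 6) (Function('X')(S) = Add(1, Mul(-5, Rational(1, 6))) = Add(1, Rational(-5, 6)) = Rational(1, 6))
Function('v')(r) = Rational(-643, 6) (Function('v')(r) = Add(-107, Mul(-1, Rational(1, 6))) = Add(-107, Rational(-1, 6)) = Rational(-643, 6))
Add(-22466, Mul(-1, Function('v')(Add(Mul(-5, 6), -3)))) = Add(-22466, Mul(-1, Rational(-643, 6))) = Add(-22466, Rational(643, 6)) = Rational(-134153, 6)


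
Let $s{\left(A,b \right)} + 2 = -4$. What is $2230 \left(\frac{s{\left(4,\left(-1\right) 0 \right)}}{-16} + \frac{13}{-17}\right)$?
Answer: $- \frac{59095}{68} \approx -869.04$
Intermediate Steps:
$s{\left(A,b \right)} = -6$ ($s{\left(A,b \right)} = -2 - 4 = -6$)
$2230 \left(\frac{s{\left(4,\left(-1\right) 0 \right)}}{-16} + \frac{13}{-17}\right) = 2230 \left(- \frac{6}{-16} + \frac{13}{-17}\right) = 2230 \left(\left(-6\right) \left(- \frac{1}{16}\right) + 13 \left(- \frac{1}{17}\right)\right) = 2230 \left(\frac{3}{8} - \frac{13}{17}\right) = 2230 \left(- \frac{53}{136}\right) = - \frac{59095}{68}$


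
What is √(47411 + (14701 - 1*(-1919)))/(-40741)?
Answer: -√64031/40741 ≈ -0.0062110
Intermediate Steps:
√(47411 + (14701 - 1*(-1919)))/(-40741) = √(47411 + (14701 + 1919))*(-1/40741) = √(47411 + 16620)*(-1/40741) = √64031*(-1/40741) = -√64031/40741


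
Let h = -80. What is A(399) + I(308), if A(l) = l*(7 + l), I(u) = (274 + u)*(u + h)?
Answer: 294690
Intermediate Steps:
I(u) = (-80 + u)*(274 + u) (I(u) = (274 + u)*(u - 80) = (274 + u)*(-80 + u) = (-80 + u)*(274 + u))
A(399) + I(308) = 399*(7 + 399) + (-21920 + 308² + 194*308) = 399*406 + (-21920 + 94864 + 59752) = 161994 + 132696 = 294690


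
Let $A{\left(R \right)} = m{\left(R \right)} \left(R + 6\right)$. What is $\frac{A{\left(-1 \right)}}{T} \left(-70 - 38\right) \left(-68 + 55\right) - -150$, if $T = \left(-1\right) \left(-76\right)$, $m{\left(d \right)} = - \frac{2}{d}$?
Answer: $\frac{6360}{19} \approx 334.74$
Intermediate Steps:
$A{\left(R \right)} = - \frac{2 \left(6 + R\right)}{R}$ ($A{\left(R \right)} = - \frac{2}{R} \left(R + 6\right) = - \frac{2}{R} \left(6 + R\right) = - \frac{2 \left(6 + R\right)}{R}$)
$T = 76$
$\frac{A{\left(-1 \right)}}{T} \left(-70 - 38\right) \left(-68 + 55\right) - -150 = \frac{-2 - \frac{12}{-1}}{76} \left(-70 - 38\right) \left(-68 + 55\right) - -150 = \left(-2 - -12\right) \frac{1}{76} \left(\left(-108\right) \left(-13\right)\right) + 150 = \left(-2 + 12\right) \frac{1}{76} \cdot 1404 + 150 = 10 \cdot \frac{1}{76} \cdot 1404 + 150 = \frac{5}{38} \cdot 1404 + 150 = \frac{3510}{19} + 150 = \frac{6360}{19}$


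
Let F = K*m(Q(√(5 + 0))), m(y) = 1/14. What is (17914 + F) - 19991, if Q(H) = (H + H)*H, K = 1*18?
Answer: -14530/7 ≈ -2075.7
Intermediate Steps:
K = 18
Q(H) = 2*H² (Q(H) = (2*H)*H = 2*H²)
m(y) = 1/14
F = 9/7 (F = 18*(1/14) = 9/7 ≈ 1.2857)
(17914 + F) - 19991 = (17914 + 9/7) - 19991 = 125407/7 - 19991 = -14530/7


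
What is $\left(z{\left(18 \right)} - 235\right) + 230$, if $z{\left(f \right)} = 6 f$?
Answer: $103$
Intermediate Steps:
$\left(z{\left(18 \right)} - 235\right) + 230 = \left(6 \cdot 18 - 235\right) + 230 = \left(108 - 235\right) + 230 = -127 + 230 = 103$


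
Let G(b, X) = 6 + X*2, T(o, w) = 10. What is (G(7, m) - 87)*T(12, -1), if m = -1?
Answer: -830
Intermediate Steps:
G(b, X) = 6 + 2*X
(G(7, m) - 87)*T(12, -1) = ((6 + 2*(-1)) - 87)*10 = ((6 - 2) - 87)*10 = (4 - 87)*10 = -83*10 = -830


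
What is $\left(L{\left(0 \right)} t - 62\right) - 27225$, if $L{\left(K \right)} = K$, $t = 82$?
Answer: $-27287$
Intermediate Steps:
$\left(L{\left(0 \right)} t - 62\right) - 27225 = \left(0 \cdot 82 - 62\right) - 27225 = \left(0 - 62\right) - 27225 = -62 - 27225 = -27287$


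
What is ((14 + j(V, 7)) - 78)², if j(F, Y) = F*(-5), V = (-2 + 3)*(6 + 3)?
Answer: 11881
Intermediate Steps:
V = 9 (V = 1*9 = 9)
j(F, Y) = -5*F
((14 + j(V, 7)) - 78)² = ((14 - 5*9) - 78)² = ((14 - 45) - 78)² = (-31 - 78)² = (-109)² = 11881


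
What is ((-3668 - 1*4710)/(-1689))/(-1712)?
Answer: -4189/1445784 ≈ -0.0028974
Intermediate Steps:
((-3668 - 1*4710)/(-1689))/(-1712) = ((-3668 - 4710)*(-1/1689))*(-1/1712) = -8378*(-1/1689)*(-1/1712) = (8378/1689)*(-1/1712) = -4189/1445784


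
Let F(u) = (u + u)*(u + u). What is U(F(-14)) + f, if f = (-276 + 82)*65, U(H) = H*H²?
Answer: 481877694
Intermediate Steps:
F(u) = 4*u² (F(u) = (2*u)*(2*u) = 4*u²)
U(H) = H³
f = -12610 (f = -194*65 = -12610)
U(F(-14)) + f = (4*(-14)²)³ - 12610 = (4*196)³ - 12610 = 784³ - 12610 = 481890304 - 12610 = 481877694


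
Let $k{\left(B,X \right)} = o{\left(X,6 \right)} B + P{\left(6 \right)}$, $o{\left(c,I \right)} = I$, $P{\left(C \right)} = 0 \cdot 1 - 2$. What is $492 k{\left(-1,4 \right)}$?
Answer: $-3936$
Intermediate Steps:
$P{\left(C \right)} = -2$ ($P{\left(C \right)} = 0 - 2 = -2$)
$k{\left(B,X \right)} = -2 + 6 B$ ($k{\left(B,X \right)} = 6 B - 2 = -2 + 6 B$)
$492 k{\left(-1,4 \right)} = 492 \left(-2 + 6 \left(-1\right)\right) = 492 \left(-2 - 6\right) = 492 \left(-8\right) = -3936$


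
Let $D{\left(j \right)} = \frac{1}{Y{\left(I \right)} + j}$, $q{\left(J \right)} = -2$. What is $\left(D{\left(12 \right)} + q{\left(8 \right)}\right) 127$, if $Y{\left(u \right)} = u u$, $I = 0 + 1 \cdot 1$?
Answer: $- \frac{3175}{13} \approx -244.23$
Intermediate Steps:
$I = 1$ ($I = 0 + 1 = 1$)
$Y{\left(u \right)} = u^{2}$
$D{\left(j \right)} = \frac{1}{1 + j}$ ($D{\left(j \right)} = \frac{1}{1^{2} + j} = \frac{1}{1 + j}$)
$\left(D{\left(12 \right)} + q{\left(8 \right)}\right) 127 = \left(\frac{1}{1 + 12} - 2\right) 127 = \left(\frac{1}{13} - 2\right) 127 = \left(- \frac{25}{13}\right) 127 = - \frac{3175}{13}$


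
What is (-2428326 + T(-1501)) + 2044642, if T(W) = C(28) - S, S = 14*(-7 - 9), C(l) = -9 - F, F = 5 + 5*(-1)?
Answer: -383469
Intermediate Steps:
F = 0 (F = 5 - 5 = 0)
C(l) = -9 (C(l) = -9 - 1*0 = -9 + 0 = -9)
S = -224 (S = 14*(-16) = -224)
T(W) = 215 (T(W) = -9 - 1*(-224) = -9 + 224 = 215)
(-2428326 + T(-1501)) + 2044642 = (-2428326 + 215) + 2044642 = -2428111 + 2044642 = -383469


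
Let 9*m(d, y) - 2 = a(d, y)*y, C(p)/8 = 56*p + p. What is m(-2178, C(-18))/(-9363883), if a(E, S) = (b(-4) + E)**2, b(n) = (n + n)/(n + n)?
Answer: 38900412430/84274947 ≈ 461.59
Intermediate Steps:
C(p) = 456*p (C(p) = 8*(56*p + p) = 8*(57*p) = 456*p)
b(n) = 1 (b(n) = (2*n)/((2*n)) = (2*n)*(1/(2*n)) = 1)
a(E, S) = (1 + E)**2
m(d, y) = 2/9 + y*(1 + d)**2/9 (m(d, y) = 2/9 + ((1 + d)**2*y)/9 = 2/9 + (y*(1 + d)**2)/9 = 2/9 + y*(1 + d)**2/9)
m(-2178, C(-18))/(-9363883) = (2/9 + (456*(-18))*(1 - 2178)**2/9)/(-9363883) = (2/9 + (1/9)*(-8208)*(-2177)**2)*(-1/9363883) = (2/9 + (1/9)*(-8208)*4739329)*(-1/9363883) = (2/9 - 4322268048)*(-1/9363883) = -38900412430/9*(-1/9363883) = 38900412430/84274947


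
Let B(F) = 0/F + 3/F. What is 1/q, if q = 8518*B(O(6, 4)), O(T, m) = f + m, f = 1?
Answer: 5/25554 ≈ 0.00019566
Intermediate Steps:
O(T, m) = 1 + m
B(F) = 3/F (B(F) = 0 + 3/F = 3/F)
q = 25554/5 (q = 8518*(3/(1 + 4)) = 8518*(3/5) = 25554/5 ≈ 5110.8)
1/q = 1/(25554/5) = 5/25554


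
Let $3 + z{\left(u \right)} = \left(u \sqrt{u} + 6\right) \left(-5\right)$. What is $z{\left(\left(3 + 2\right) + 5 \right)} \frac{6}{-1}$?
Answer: $198 + 300 \sqrt{10} \approx 1146.7$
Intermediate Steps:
$z{\left(u \right)} = -33 - 5 u^{\frac{3}{2}}$ ($z{\left(u \right)} = -3 + \left(u \sqrt{u} + 6\right) \left(-5\right) = -3 + \left(u^{\frac{3}{2}} + 6\right) \left(-5\right) = -3 + \left(6 + u^{\frac{3}{2}}\right) \left(-5\right) = -3 - \left(30 + 5 u^{\frac{3}{2}}\right) = -33 - 5 u^{\frac{3}{2}}$)
$z{\left(\left(3 + 2\right) + 5 \right)} \frac{6}{-1} = \left(-33 - 5 \left(\left(3 + 2\right) + 5\right)^{\frac{3}{2}}\right) \frac{6}{-1} = \left(-33 - 5 \left(5 + 5\right)^{\frac{3}{2}}\right) 6 \left(-1\right) = \left(-33 - 5 \cdot 10^{\frac{3}{2}}\right) \left(-6\right) = \left(-33 - 5 \cdot 10 \sqrt{10}\right) \left(-6\right) = \left(-33 - 50 \sqrt{10}\right) \left(-6\right) = 198 + 300 \sqrt{10}$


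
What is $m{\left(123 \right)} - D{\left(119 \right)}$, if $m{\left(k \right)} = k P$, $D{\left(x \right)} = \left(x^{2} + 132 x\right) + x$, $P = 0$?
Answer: $-29988$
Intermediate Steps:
$D{\left(x \right)} = x^{2} + 133 x$
$m{\left(k \right)} = 0$ ($m{\left(k \right)} = k 0 = 0$)
$m{\left(123 \right)} - D{\left(119 \right)} = 0 - 119 \left(133 + 119\right) = 0 - 119 \cdot 252 = 0 - 29988 = -29988$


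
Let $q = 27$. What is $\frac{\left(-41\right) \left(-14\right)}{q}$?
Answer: $\frac{574}{27} \approx 21.259$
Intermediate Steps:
$\frac{\left(-41\right) \left(-14\right)}{q} = \frac{\left(-41\right) \left(-14\right)}{27} = 574 \cdot \frac{1}{27} = \frac{574}{27}$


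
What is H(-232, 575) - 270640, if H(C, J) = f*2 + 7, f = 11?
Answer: -270611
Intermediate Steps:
H(C, J) = 29 (H(C, J) = 11*2 + 7 = 22 + 7 = 29)
H(-232, 575) - 270640 = 29 - 270640 = -270611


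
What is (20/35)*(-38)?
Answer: -152/7 ≈ -21.714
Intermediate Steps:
(20/35)*(-38) = (20*(1/35))*(-38) = (4/7)*(-38) = -152/7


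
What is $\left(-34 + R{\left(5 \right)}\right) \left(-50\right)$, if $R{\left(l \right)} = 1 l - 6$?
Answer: $1750$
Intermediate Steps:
$R{\left(l \right)} = -6 + l$ ($R{\left(l \right)} = l - 6 = -6 + l$)
$\left(-34 + R{\left(5 \right)}\right) \left(-50\right) = \left(-34 + \left(-6 + 5\right)\right) \left(-50\right) = \left(-34 - 1\right) \left(-50\right) = \left(-35\right) \left(-50\right) = 1750$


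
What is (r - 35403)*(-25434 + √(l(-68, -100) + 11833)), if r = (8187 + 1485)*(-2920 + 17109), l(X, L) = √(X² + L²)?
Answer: -3489560187570 + 137200605*√(11833 + 4*√914) ≈ -3.4746e+12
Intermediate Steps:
l(X, L) = √(L² + X²)
r = 137236008 (r = 9672*14189 = 137236008)
(r - 35403)*(-25434 + √(l(-68, -100) + 11833)) = (137236008 - 35403)*(-25434 + √(√((-100)² + (-68)²) + 11833)) = 137200605*(-25434 + √(√(10000 + 4624) + 11833)) = 137200605*(-25434 + √(√14624 + 11833)) = 137200605*(-25434 + √(4*√914 + 11833)) = 137200605*(-25434 + √(11833 + 4*√914)) = -3489560187570 + 137200605*√(11833 + 4*√914)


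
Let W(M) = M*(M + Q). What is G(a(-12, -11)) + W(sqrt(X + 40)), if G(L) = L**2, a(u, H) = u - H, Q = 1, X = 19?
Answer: 60 + sqrt(59) ≈ 67.681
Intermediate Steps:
W(M) = M*(1 + M) (W(M) = M*(M + 1) = M*(1 + M))
G(a(-12, -11)) + W(sqrt(X + 40)) = (-12 - 1*(-11))**2 + sqrt(19 + 40)*(1 + sqrt(19 + 40)) = (-12 + 11)**2 + sqrt(59)*(1 + sqrt(59)) = (-1)**2 + sqrt(59)*(1 + sqrt(59)) = 1 + sqrt(59)*(1 + sqrt(59))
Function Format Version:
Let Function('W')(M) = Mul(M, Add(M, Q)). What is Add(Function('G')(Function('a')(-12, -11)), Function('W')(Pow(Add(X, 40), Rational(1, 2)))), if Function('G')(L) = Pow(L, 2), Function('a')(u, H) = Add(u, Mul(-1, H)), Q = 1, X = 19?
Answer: Add(60, Pow(59, Rational(1, 2))) ≈ 67.681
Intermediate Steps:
Function('W')(M) = Mul(M, Add(1, M)) (Function('W')(M) = Mul(M, Add(M, 1)) = Mul(M, Add(1, M)))
Add(Function('G')(Function('a')(-12, -11)), Function('W')(Pow(Add(X, 40), Rational(1, 2)))) = Add(Pow(Add(-12, Mul(-1, -11)), 2), Mul(Pow(Add(19, 40), Rational(1, 2)), Add(1, Pow(Add(19, 40), Rational(1, 2))))) = Add(Pow(Add(-12, 11), 2), Mul(Pow(59, Rational(1, 2)), Add(1, Pow(59, Rational(1, 2))))) = Add(Pow(-1, 2), Mul(Pow(59, Rational(1, 2)), Add(1, Pow(59, Rational(1, 2))))) = Add(1, Mul(Pow(59, Rational(1, 2)), Add(1, Pow(59, Rational(1, 2)))))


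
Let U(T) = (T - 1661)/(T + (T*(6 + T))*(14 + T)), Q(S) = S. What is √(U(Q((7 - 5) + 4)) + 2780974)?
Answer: √5814780639054/1446 ≈ 1667.6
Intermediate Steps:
U(T) = (-1661 + T)/(T + T*(6 + T)*(14 + T))
√(U(Q((7 - 5) + 4)) + 2780974) = √((-1661 + ((7 - 5) + 4))/(((7 - 5) + 4)*(85 + ((7 - 5) + 4)² + 20*((7 - 5) + 4))) + 2780974) = √((-1661 + (2 + 4))/((2 + 4)*(85 + (2 + 4)² + 20*(2 + 4))) + 2780974) = √((-1661 + 6)/(6*(85 + 6² + 20*6)) + 2780974) = √((⅙)*(-1655)/(85 + 36 + 120) + 2780974) = √((⅙)*(-1655)/241 + 2780974) = √((⅙)*(1/241)*(-1655) + 2780974) = √(-1655/1446 + 2780974) = √(4021286749/1446) = √5814780639054/1446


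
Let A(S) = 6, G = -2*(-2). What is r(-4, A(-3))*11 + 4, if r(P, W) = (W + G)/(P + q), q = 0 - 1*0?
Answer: -47/2 ≈ -23.500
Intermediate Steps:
G = 4
q = 0 (q = 0 + 0 = 0)
r(P, W) = (4 + W)/P (r(P, W) = (W + 4)/(P + 0) = (4 + W)/P)
r(-4, A(-3))*11 + 4 = ((4 + 6)/(-4))*11 + 4 = -¼*10*11 + 4 = -5/2*11 + 4 = -55/2 + 4 = -47/2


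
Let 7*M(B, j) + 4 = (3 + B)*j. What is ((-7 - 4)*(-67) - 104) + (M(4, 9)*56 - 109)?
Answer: 996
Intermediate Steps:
M(B, j) = -4/7 + j*(3 + B)/7 (M(B, j) = -4/7 + ((3 + B)*j)/7 = -4/7 + (j*(3 + B))/7 = -4/7 + j*(3 + B)/7)
((-7 - 4)*(-67) - 104) + (M(4, 9)*56 - 109) = ((-7 - 4)*(-67) - 104) + ((-4/7 + (3/7)*9 + (1/7)*4*9)*56 - 109) = (-11*(-67) - 104) + ((-4/7 + 27/7 + 36/7)*56 - 109) = (737 - 104) + ((59/7)*56 - 109) = 633 + (472 - 109) = 633 + 363 = 996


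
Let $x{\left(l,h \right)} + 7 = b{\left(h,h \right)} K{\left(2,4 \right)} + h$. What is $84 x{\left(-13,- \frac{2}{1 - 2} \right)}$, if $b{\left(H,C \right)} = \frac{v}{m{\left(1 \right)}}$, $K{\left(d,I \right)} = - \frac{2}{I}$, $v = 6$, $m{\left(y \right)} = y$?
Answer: $-672$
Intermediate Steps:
$b{\left(H,C \right)} = 6$ ($b{\left(H,C \right)} = \frac{6}{1} = 6 \cdot 1 = 6$)
$x{\left(l,h \right)} = -10 + h$ ($x{\left(l,h \right)} = -7 + \left(6 \left(- \frac{2}{4}\right) + h\right) = -7 + \left(6 \left(\left(-2\right) \frac{1}{4}\right) + h\right) = -7 + \left(6 \left(- \frac{1}{2}\right) + h\right) = -7 + \left(-3 + h\right) = -10 + h$)
$84 x{\left(-13,- \frac{2}{1 - 2} \right)} = 84 \left(-10 - \frac{2}{1 - 2}\right) = 84 \left(-10 - \frac{2}{-1}\right) = 84 \left(-10 - -2\right) = 84 \left(-10 + 2\right) = 84 \left(-8\right) = -672$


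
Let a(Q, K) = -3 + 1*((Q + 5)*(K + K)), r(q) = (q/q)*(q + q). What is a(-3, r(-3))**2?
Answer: 729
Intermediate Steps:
r(q) = 2*q (r(q) = 1*(2*q) = 2*q)
a(Q, K) = -3 + 2*K*(5 + Q) (a(Q, K) = -3 + 1*((5 + Q)*(2*K)) = -3 + 1*(2*K*(5 + Q)) = -3 + 2*K*(5 + Q))
a(-3, r(-3))**2 = (-3 + 10*(2*(-3)) + 2*(2*(-3))*(-3))**2 = (-3 + 10*(-6) + 2*(-6)*(-3))**2 = (-3 - 60 + 36)**2 = (-27)**2 = 729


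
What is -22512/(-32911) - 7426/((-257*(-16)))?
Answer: -75913871/67665016 ≈ -1.1219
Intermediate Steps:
-22512/(-32911) - 7426/((-257*(-16))) = -22512*(-1/32911) - 7426/4112 = 22512/32911 - 7426*1/4112 = 22512/32911 - 3713/2056 = -75913871/67665016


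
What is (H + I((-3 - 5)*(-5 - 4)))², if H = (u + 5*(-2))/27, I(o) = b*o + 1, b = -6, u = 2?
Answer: 135606025/729 ≈ 1.8602e+5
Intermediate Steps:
I(o) = 1 - 6*o (I(o) = -6*o + 1 = 1 - 6*o)
H = -8/27 (H = (2 + 5*(-2))/27 = (2 - 10)*(1/27) = -8*1/27 = -8/27 ≈ -0.29630)
(H + I((-3 - 5)*(-5 - 4)))² = (-8/27 + (1 - 6*(-3 - 5)*(-5 - 4)))² = (-8/27 + (1 - (-48)*(-9)))² = (-8/27 + (1 - 6*72))² = (-8/27 + (1 - 432))² = (-8/27 - 431)² = (-11645/27)² = 135606025/729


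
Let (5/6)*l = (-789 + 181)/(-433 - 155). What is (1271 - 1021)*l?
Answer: 15200/49 ≈ 310.20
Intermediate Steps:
l = 304/245 (l = 6*((-789 + 181)/(-433 - 155))/5 = 6*(-608/(-588))/5 = 6*(-608*(-1/588))/5 = (6/5)*(152/147) = 304/245 ≈ 1.2408)
(1271 - 1021)*l = (1271 - 1021)*(304/245) = 250*(304/245) = 15200/49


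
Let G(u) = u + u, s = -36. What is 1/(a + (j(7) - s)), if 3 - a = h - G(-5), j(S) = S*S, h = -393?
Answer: 1/471 ≈ 0.0021231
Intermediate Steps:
j(S) = S²
G(u) = 2*u
a = 386 (a = 3 - (-393 - 2*(-5)) = 3 - (-393 - 1*(-10)) = 3 - (-393 + 10) = 3 - 1*(-383) = 3 + 383 = 386)
1/(a + (j(7) - s)) = 1/(386 + (7² - 1*(-36))) = 1/(386 + (49 + 36)) = 1/(386 + 85) = 1/471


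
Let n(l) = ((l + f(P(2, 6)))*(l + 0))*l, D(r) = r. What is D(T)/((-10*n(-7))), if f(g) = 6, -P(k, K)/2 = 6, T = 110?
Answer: 11/49 ≈ 0.22449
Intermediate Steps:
P(k, K) = -12 (P(k, K) = -2*6 = -12)
n(l) = l²*(6 + l) (n(l) = ((l + 6)*(l + 0))*l = ((6 + l)*l)*l = (l*(6 + l))*l = l²*(6 + l))
D(T)/((-10*n(-7))) = 110/((-10*(-7)²*(6 - 7))) = 110/((-490*(-1))) = 110/((-10*(-49))) = 110/490 = 110*(1/490) = 11/49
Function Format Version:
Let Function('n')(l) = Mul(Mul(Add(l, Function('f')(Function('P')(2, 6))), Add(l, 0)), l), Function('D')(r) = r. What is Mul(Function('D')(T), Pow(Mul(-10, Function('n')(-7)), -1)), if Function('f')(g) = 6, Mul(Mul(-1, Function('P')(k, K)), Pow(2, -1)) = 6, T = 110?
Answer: Rational(11, 49) ≈ 0.22449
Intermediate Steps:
Function('P')(k, K) = -12 (Function('P')(k, K) = Mul(-2, 6) = -12)
Function('n')(l) = Mul(Pow(l, 2), Add(6, l)) (Function('n')(l) = Mul(Mul(Add(l, 6), Add(l, 0)), l) = Mul(Mul(Add(6, l), l), l) = Mul(Mul(l, Add(6, l)), l) = Mul(Pow(l, 2), Add(6, l)))
Mul(Function('D')(T), Pow(Mul(-10, Function('n')(-7)), -1)) = Mul(110, Pow(Mul(-10, Mul(Pow(-7, 2), Add(6, -7))), -1)) = Mul(110, Pow(Mul(-10, Mul(49, -1)), -1)) = Mul(110, Pow(Mul(-10, -49), -1)) = Mul(110, Pow(490, -1)) = Mul(110, Rational(1, 490)) = Rational(11, 49)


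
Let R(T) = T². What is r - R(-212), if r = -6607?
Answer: -51551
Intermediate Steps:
r - R(-212) = -6607 - 1*(-212)² = -6607 - 1*44944 = -6607 - 44944 = -51551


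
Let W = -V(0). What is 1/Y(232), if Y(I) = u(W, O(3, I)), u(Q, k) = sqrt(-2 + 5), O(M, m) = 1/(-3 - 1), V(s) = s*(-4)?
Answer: sqrt(3)/3 ≈ 0.57735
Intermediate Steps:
V(s) = -4*s
W = 0 (W = -(-4)*0 = -1*0 = 0)
O(M, m) = -1/4 (O(M, m) = 1/(-4) = -1/4)
u(Q, k) = sqrt(3)
Y(I) = sqrt(3)
1/Y(232) = 1/(sqrt(3)) = sqrt(3)/3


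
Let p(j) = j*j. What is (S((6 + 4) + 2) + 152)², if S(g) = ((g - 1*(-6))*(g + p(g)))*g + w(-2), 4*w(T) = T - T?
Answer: 1145687104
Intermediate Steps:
w(T) = 0 (w(T) = (T - T)/4 = (¼)*0 = 0)
p(j) = j²
S(g) = g*(6 + g)*(g + g²) (S(g) = ((g - 1*(-6))*(g + g²))*g + 0 = ((g + 6)*(g + g²))*g + 0 = ((6 + g)*(g + g²))*g + 0 = g*(6 + g)*(g + g²) + 0 = g*(6 + g)*(g + g²))
(S((6 + 4) + 2) + 152)² = (((6 + 4) + 2)²*(6 + ((6 + 4) + 2)² + 7*((6 + 4) + 2)) + 152)² = ((10 + 2)²*(6 + (10 + 2)² + 7*(10 + 2)) + 152)² = (12²*(6 + 12² + 7*12) + 152)² = (144*(6 + 144 + 84) + 152)² = (144*234 + 152)² = (33696 + 152)² = 33848² = 1145687104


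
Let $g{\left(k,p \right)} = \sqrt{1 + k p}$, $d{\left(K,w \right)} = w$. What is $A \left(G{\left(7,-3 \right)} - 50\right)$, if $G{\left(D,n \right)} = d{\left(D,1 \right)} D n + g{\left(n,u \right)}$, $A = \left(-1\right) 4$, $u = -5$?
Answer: $268$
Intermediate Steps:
$A = -4$
$G{\left(D,n \right)} = \sqrt{1 - 5 n} + D n$ ($G{\left(D,n \right)} = 1 D n + \sqrt{1 + n \left(-5\right)} = D n + \sqrt{1 - 5 n} = \sqrt{1 - 5 n} + D n$)
$A \left(G{\left(7,-3 \right)} - 50\right) = - 4 \left(\left(\sqrt{1 - -15} + 7 \left(-3\right)\right) - 50\right) = - 4 \left(\left(\sqrt{1 + 15} - 21\right) - 50\right) = - 4 \left(\left(\sqrt{16} - 21\right) - 50\right) = - 4 \left(\left(4 - 21\right) - 50\right) = - 4 \left(-17 - 50\right) = \left(-4\right) \left(-67\right) = 268$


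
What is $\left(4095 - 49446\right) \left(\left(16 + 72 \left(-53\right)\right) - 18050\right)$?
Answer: $990919350$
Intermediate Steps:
$\left(4095 - 49446\right) \left(\left(16 + 72 \left(-53\right)\right) - 18050\right) = - 45351 \left(\left(16 - 3816\right) - 18050\right) = - 45351 \left(-3800 - 18050\right) = \left(-45351\right) \left(-21850\right) = 990919350$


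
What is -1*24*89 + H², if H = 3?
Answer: -2127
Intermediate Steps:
-1*24*89 + H² = -1*24*89 + 3² = -24*89 + 9 = -2136 + 9 = -2127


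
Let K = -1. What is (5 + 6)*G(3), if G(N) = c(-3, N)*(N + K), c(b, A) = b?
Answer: -66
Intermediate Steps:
G(N) = 3 - 3*N (G(N) = -3*(N - 1) = -3*(-1 + N) = 3 - 3*N)
(5 + 6)*G(3) = (5 + 6)*(3 - 3*3) = 11*(3 - 9) = 11*(-6) = -66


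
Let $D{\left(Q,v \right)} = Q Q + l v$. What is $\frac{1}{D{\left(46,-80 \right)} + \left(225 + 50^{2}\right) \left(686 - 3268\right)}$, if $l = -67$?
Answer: $- \frac{1}{7028474} \approx -1.4228 \cdot 10^{-7}$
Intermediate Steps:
$D{\left(Q,v \right)} = Q^{2} - 67 v$ ($D{\left(Q,v \right)} = Q Q - 67 v = Q^{2} - 67 v$)
$\frac{1}{D{\left(46,-80 \right)} + \left(225 + 50^{2}\right) \left(686 - 3268\right)} = \frac{1}{\left(46^{2} - -5360\right) + \left(225 + 50^{2}\right) \left(686 - 3268\right)} = \frac{1}{\left(2116 + 5360\right) + \left(225 + 2500\right) \left(-2582\right)} = \frac{1}{7476 + 2725 \left(-2582\right)} = \frac{1}{7476 - 7035950} = \frac{1}{-7028474} = - \frac{1}{7028474}$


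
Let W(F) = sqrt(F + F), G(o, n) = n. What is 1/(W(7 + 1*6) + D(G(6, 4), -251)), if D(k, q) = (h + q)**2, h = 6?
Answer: 60025/3603000599 - sqrt(26)/3603000599 ≈ 1.6658e-5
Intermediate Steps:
W(F) = sqrt(2)*sqrt(F) (W(F) = sqrt(2*F) = sqrt(2)*sqrt(F))
D(k, q) = (6 + q)**2
1/(W(7 + 1*6) + D(G(6, 4), -251)) = 1/(sqrt(2)*sqrt(7 + 1*6) + (6 - 251)**2) = 1/(sqrt(2)*sqrt(7 + 6) + (-245)**2) = 1/(sqrt(2)*sqrt(13) + 60025) = 1/(sqrt(26) + 60025) = 1/(60025 + sqrt(26))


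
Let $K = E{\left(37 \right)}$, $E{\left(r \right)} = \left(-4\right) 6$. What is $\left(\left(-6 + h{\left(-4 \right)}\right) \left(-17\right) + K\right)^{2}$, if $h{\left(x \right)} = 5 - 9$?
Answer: $21316$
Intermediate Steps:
$h{\left(x \right)} = -4$ ($h{\left(x \right)} = 5 - 9 = -4$)
$E{\left(r \right)} = -24$
$K = -24$
$\left(\left(-6 + h{\left(-4 \right)}\right) \left(-17\right) + K\right)^{2} = \left(\left(-6 - 4\right) \left(-17\right) - 24\right)^{2} = \left(\left(-10\right) \left(-17\right) - 24\right)^{2} = \left(170 - 24\right)^{2} = 146^{2} = 21316$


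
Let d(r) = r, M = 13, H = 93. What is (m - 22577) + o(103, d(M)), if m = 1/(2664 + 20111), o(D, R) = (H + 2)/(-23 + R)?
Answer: -1028815073/45550 ≈ -22587.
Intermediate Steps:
o(D, R) = 95/(-23 + R) (o(D, R) = (93 + 2)/(-23 + R) = 95/(-23 + R))
m = 1/22775 ≈ 4.3908e-5
(m - 22577) + o(103, d(M)) = (1/22775 - 22577) + 95/(-23 + 13) = -514191174/22775 + 95/(-10) = -514191174/22775 + 95*(-1/10) = -514191174/22775 - 19/2 = -1028815073/45550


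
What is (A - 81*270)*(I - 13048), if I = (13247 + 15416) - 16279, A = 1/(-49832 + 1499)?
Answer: 701876360104/48333 ≈ 1.4522e+7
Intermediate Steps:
A = -1/48333 (A = 1/(-48333) = -1/48333 ≈ -2.0690e-5)
I = 12384 (I = 28663 - 16279 = 12384)
(A - 81*270)*(I - 13048) = (-1/48333 - 81*270)*(12384 - 13048) = (-1/48333 - 21870)*(-664) = -1057042711/48333*(-664) = 701876360104/48333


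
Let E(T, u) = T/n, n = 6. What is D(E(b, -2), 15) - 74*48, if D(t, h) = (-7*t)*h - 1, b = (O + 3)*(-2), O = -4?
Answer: -3588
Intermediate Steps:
b = 2 (b = (-4 + 3)*(-2) = -1*(-2) = 2)
E(T, u) = T/6
D(t, h) = -1 - 7*h*t (D(t, h) = -7*h*t - 1 = -1 - 7*h*t)
D(E(b, -2), 15) - 74*48 = (-1 - 7*15*(⅙)*2) - 74*48 = (-1 - 7*15*⅓) - 3552 = (-1 - 35) - 3552 = -36 - 3552 = -3588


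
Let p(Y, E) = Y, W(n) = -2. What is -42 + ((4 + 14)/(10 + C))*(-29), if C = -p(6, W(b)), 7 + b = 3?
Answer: -345/2 ≈ -172.50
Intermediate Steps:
b = -4 (b = -7 + 3 = -4)
C = -6 (C = -1*6 = -6)
-42 + ((4 + 14)/(10 + C))*(-29) = -42 + ((4 + 14)/(10 - 6))*(-29) = -42 + (18/4)*(-29) = -42 + (18*(1/4))*(-29) = -42 + (9/2)*(-29) = -42 - 261/2 = -345/2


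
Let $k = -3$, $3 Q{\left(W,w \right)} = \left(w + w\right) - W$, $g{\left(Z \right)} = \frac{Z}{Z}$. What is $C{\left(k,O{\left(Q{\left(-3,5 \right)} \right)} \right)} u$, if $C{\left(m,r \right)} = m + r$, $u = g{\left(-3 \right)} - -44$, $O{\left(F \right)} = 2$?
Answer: $-45$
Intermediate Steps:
$g{\left(Z \right)} = 1$
$Q{\left(W,w \right)} = - \frac{W}{3} + \frac{2 w}{3}$ ($Q{\left(W,w \right)} = \frac{\left(w + w\right) - W}{3} = \frac{2 w - W}{3} = \frac{- W + 2 w}{3} = - \frac{W}{3} + \frac{2 w}{3}$)
$u = 45$ ($u = 1 - -44 = 1 + 44 = 45$)
$C{\left(k,O{\left(Q{\left(-3,5 \right)} \right)} \right)} u = \left(-3 + 2\right) 45 = \left(-1\right) 45 = -45$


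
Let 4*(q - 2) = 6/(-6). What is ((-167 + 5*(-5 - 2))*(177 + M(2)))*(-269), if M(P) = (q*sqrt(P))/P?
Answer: 9617826 + 190183*sqrt(2)/4 ≈ 9.6851e+6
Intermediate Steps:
q = 7/4 (q = 2 + (6/(-6))/4 = 2 + (6*(-1/6))/4 = 2 + (1/4)*(-1) = 2 - 1/4 = 7/4 ≈ 1.7500)
M(P) = 7/(4*sqrt(P)) (M(P) = (7*sqrt(P)/4)/P = 7/(4*sqrt(P)))
((-167 + 5*(-5 - 2))*(177 + M(2)))*(-269) = ((-167 + 5*(-5 - 2))*(177 + 7/(4*sqrt(2))))*(-269) = ((-167 + 5*(-7))*(177 + 7*(sqrt(2)/2)/4))*(-269) = ((-167 - 35)*(177 + 7*sqrt(2)/8))*(-269) = -202*(177 + 7*sqrt(2)/8)*(-269) = (-35754 - 707*sqrt(2)/4)*(-269) = 9617826 + 190183*sqrt(2)/4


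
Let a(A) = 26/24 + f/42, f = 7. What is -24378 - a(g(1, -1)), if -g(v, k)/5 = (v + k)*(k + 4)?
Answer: -97517/4 ≈ -24379.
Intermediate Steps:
g(v, k) = -5*(4 + k)*(k + v) (g(v, k) = -5*(v + k)*(k + 4) = -5*(k + v)*(4 + k) = -5*(4 + k)*(k + v))
a(A) = 5/4 (a(A) = 26/24 + 7/42 = 26*(1/24) + 7*(1/42) = 13/12 + ⅙ = 5/4)
-24378 - a(g(1, -1)) = -24378 - 1*5/4 = -24378 - 5/4 = -97517/4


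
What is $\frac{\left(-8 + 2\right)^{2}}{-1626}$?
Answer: $- \frac{6}{271} \approx -0.02214$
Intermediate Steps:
$\frac{\left(-8 + 2\right)^{2}}{-1626} = \left(-6\right)^{2} \left(- \frac{1}{1626}\right) = 36 \left(- \frac{1}{1626}\right) = - \frac{6}{271}$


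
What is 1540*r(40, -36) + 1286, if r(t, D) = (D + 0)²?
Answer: 1997126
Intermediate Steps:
r(t, D) = D²
1540*r(40, -36) + 1286 = 1540*(-36)² + 1286 = 1540*1296 + 1286 = 1995840 + 1286 = 1997126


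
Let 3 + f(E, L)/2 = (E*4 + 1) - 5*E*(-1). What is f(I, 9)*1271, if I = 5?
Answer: 109306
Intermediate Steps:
f(E, L) = -4 + 18*E (f(E, L) = -6 + 2*((E*4 + 1) - 5*E*(-1)) = -6 + 2*((4*E + 1) + 5*E) = -6 + 2*((1 + 4*E) + 5*E) = -6 + 2*(1 + 9*E) = -6 + (2 + 18*E) = -4 + 18*E)
f(I, 9)*1271 = (-4 + 18*5)*1271 = (-4 + 90)*1271 = 86*1271 = 109306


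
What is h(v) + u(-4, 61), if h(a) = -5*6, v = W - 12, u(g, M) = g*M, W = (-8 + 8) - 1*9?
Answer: -274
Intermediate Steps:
W = -9 (W = 0 - 9 = -9)
u(g, M) = M*g
v = -21 (v = -9 - 12 = -21)
h(a) = -30
h(v) + u(-4, 61) = -30 + 61*(-4) = -30 - 244 = -274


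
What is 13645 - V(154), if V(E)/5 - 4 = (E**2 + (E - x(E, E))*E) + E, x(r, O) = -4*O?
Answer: -698625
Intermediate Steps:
V(E) = 20 + 5*E + 30*E**2 (V(E) = 20 + 5*((E**2 + (E - (-4)*E)*E) + E) = 20 + 5*((E**2 + (E + 4*E)*E) + E) = 20 + 5*((E**2 + (5*E)*E) + E) = 20 + 5*((E**2 + 5*E**2) + E) = 20 + 5*(6*E**2 + E) = 20 + 5*(E + 6*E**2) = 20 + (5*E + 30*E**2) = 20 + 5*E + 30*E**2)
13645 - V(154) = 13645 - (20 + 5*154 + 30*154**2) = 13645 - (20 + 770 + 30*23716) = 13645 - (20 + 770 + 711480) = 13645 - 1*712270 = 13645 - 712270 = -698625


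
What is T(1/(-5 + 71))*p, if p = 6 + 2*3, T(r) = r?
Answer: 2/11 ≈ 0.18182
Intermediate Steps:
p = 12 (p = 6 + 6 = 12)
T(1/(-5 + 71))*p = 12/(-5 + 71) = 12/66 = (1/66)*12 = 2/11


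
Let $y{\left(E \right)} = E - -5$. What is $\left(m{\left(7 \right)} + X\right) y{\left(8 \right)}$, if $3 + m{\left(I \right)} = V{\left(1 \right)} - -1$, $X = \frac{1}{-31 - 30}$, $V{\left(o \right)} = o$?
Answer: $- \frac{806}{61} \approx -13.213$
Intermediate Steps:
$y{\left(E \right)} = 5 + E$ ($y{\left(E \right)} = E + 5 = 5 + E$)
$X = - \frac{1}{61}$ ($X = \frac{1}{-61} = - \frac{1}{61} \approx -0.016393$)
$m{\left(I \right)} = -1$ ($m{\left(I \right)} = -3 + \left(1 - -1\right) = -3 + \left(1 + 1\right) = -3 + 2 = -1$)
$\left(m{\left(7 \right)} + X\right) y{\left(8 \right)} = \left(-1 - \frac{1}{61}\right) \left(5 + 8\right) = \left(- \frac{62}{61}\right) 13 = - \frac{806}{61}$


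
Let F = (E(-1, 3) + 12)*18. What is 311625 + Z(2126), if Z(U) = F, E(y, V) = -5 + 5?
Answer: 311841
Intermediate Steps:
E(y, V) = 0
F = 216 (F = (0 + 12)*18 = 12*18 = 216)
Z(U) = 216
311625 + Z(2126) = 311625 + 216 = 311841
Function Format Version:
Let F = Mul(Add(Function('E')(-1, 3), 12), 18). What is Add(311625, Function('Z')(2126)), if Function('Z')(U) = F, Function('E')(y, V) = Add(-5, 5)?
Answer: 311841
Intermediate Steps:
Function('E')(y, V) = 0
F = 216 (F = Mul(Add(0, 12), 18) = Mul(12, 18) = 216)
Function('Z')(U) = 216
Add(311625, Function('Z')(2126)) = Add(311625, 216) = 311841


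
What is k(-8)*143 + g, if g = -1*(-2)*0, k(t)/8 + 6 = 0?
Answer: -6864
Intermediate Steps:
k(t) = -48 (k(t) = -48 + 8*0 = -48 + 0 = -48)
g = 0 (g = 2*0 = 0)
k(-8)*143 + g = -48*143 + 0 = -6864 + 0 = -6864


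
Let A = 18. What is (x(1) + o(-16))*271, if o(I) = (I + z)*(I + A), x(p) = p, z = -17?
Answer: -17615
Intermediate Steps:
o(I) = (-17 + I)*(18 + I) (o(I) = (I - 17)*(I + 18) = (-17 + I)*(18 + I))
(x(1) + o(-16))*271 = (1 + (-306 - 16 + (-16)²))*271 = (1 + (-306 - 16 + 256))*271 = (1 - 66)*271 = -65*271 = -17615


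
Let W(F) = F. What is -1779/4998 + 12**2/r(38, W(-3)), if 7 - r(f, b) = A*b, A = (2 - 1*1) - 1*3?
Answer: 239311/1666 ≈ 143.64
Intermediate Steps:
A = -2 (A = (2 - 1) - 3 = 1 - 3 = -2)
r(f, b) = 7 + 2*b (r(f, b) = 7 - (-2)*b = 7 + 2*b)
-1779/4998 + 12**2/r(38, W(-3)) = -1779/4998 + 12**2/(7 + 2*(-3)) = -1779*1/4998 + 144/(7 - 6) = -593/1666 + 144/1 = -593/1666 + 144*1 = -593/1666 + 144 = 239311/1666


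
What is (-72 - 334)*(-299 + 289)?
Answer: 4060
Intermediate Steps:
(-72 - 334)*(-299 + 289) = -406*(-10) = 4060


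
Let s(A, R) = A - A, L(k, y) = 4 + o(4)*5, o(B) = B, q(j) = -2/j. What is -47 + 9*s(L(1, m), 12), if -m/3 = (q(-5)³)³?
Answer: -47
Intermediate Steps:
m = -1536/1953125 (m = -3*((-2/(-5))³)³ = -3*((-2*(-⅕))³)³ = -3*((⅖)³)³ = -3*(8/125)³ = -3*512/1953125 = -1536/1953125 ≈ -0.00078643)
L(k, y) = 24 (L(k, y) = 4 + 4*5 = 4 + 20 = 24)
s(A, R) = 0
-47 + 9*s(L(1, m), 12) = -47 + 9*0 = -47 + 0 = -47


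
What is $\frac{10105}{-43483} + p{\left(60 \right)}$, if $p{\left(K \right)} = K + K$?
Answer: $\frac{5207855}{43483} \approx 119.77$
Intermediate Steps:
$p{\left(K \right)} = 2 K$
$\frac{10105}{-43483} + p{\left(60 \right)} = \frac{10105}{-43483} + 2 \cdot 60 = 10105 \left(- \frac{1}{43483}\right) + 120 = - \frac{10105}{43483} + 120 = \frac{5207855}{43483}$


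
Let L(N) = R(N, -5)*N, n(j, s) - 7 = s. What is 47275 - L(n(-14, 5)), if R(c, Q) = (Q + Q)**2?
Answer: 46075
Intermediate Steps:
n(j, s) = 7 + s
R(c, Q) = 4*Q**2 (R(c, Q) = (2*Q)**2 = 4*Q**2)
L(N) = 100*N (L(N) = (4*(-5)**2)*N = (4*25)*N = 100*N)
47275 - L(n(-14, 5)) = 47275 - 100*(7 + 5) = 47275 - 100*12 = 47275 - 1*1200 = 47275 - 1200 = 46075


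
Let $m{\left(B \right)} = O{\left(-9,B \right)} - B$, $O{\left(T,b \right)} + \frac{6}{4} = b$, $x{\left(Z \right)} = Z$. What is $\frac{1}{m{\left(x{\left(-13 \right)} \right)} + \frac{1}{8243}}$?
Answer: $- \frac{16486}{24727} \approx -0.66672$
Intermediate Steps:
$O{\left(T,b \right)} = - \frac{3}{2} + b$
$m{\left(B \right)} = - \frac{3}{2}$ ($m{\left(B \right)} = \left(- \frac{3}{2} + B\right) - B = - \frac{3}{2}$)
$\frac{1}{m{\left(x{\left(-13 \right)} \right)} + \frac{1}{8243}} = \frac{1}{- \frac{3}{2} + \frac{1}{8243}} = \frac{1}{- \frac{24727}{16486}} = - \frac{16486}{24727}$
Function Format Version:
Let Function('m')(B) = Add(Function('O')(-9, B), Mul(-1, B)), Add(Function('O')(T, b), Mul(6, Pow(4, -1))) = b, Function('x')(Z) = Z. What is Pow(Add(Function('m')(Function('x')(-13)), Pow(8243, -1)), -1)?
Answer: Rational(-16486, 24727) ≈ -0.66672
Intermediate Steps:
Function('O')(T, b) = Add(Rational(-3, 2), b)
Function('m')(B) = Rational(-3, 2) (Function('m')(B) = Add(Add(Rational(-3, 2), B), Mul(-1, B)) = Rational(-3, 2))
Pow(Add(Function('m')(Function('x')(-13)), Pow(8243, -1)), -1) = Pow(Add(Rational(-3, 2), Pow(8243, -1)), -1) = Pow(Add(Rational(-3, 2), Rational(1, 8243)), -1) = Pow(Rational(-24727, 16486), -1) = Rational(-16486, 24727)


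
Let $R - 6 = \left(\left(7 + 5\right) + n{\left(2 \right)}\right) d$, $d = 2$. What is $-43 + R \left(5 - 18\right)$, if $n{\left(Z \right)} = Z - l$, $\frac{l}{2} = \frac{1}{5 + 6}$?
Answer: $- \frac{5283}{11} \approx -480.27$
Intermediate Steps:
$l = \frac{2}{11}$ ($l = \frac{2}{5 + 6} = \frac{2}{11} \approx 0.18182$)
$n{\left(Z \right)} = - \frac{2}{11} + Z$ ($n{\left(Z \right)} = Z - \frac{2}{11} = - \frac{2}{11} + Z$)
$R = \frac{370}{11}$ ($R = 6 + \left(\left(7 + 5\right) + \left(- \frac{2}{11} + 2\right)\right) 2 = 6 + \left(12 + \frac{20}{11}\right) 2 = 6 + \frac{152}{11} \cdot 2 = 6 + \frac{304}{11} = \frac{370}{11} \approx 33.636$)
$-43 + R \left(5 - 18\right) = -43 + \frac{370 \left(5 - 18\right)}{11} = -43 + \frac{370}{11} \left(-13\right) = -43 - \frac{4810}{11} = - \frac{5283}{11}$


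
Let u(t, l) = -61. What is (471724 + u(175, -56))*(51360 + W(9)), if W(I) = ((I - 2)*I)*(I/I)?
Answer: 24254326449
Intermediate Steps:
W(I) = I*(-2 + I) (W(I) = ((-2 + I)*I)*1 = (I*(-2 + I))*1 = I*(-2 + I))
(471724 + u(175, -56))*(51360 + W(9)) = (471724 - 61)*(51360 + 9*(-2 + 9)) = 471663*(51360 + 9*7) = 471663*(51360 + 63) = 471663*51423 = 24254326449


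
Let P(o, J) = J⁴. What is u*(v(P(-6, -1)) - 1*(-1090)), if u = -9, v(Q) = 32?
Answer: -10098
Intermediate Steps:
u*(v(P(-6, -1)) - 1*(-1090)) = -9*(32 - 1*(-1090)) = -9*(32 + 1090) = -9*1122 = -10098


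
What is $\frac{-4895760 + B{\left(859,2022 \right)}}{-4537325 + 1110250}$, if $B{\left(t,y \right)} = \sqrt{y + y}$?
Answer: $\frac{979152}{685415} - \frac{2 \sqrt{1011}}{3427075} \approx 1.4285$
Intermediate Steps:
$B{\left(t,y \right)} = \sqrt{2} \sqrt{y}$ ($B{\left(t,y \right)} = \sqrt{2 y} = \sqrt{2} \sqrt{y}$)
$\frac{-4895760 + B{\left(859,2022 \right)}}{-4537325 + 1110250} = \frac{-4895760 + \sqrt{2} \sqrt{2022}}{-4537325 + 1110250} = \frac{-4895760 + 2 \sqrt{1011}}{-3427075} = \left(-4895760 + 2 \sqrt{1011}\right) \left(- \frac{1}{3427075}\right) = \frac{979152}{685415} - \frac{2 \sqrt{1011}}{3427075}$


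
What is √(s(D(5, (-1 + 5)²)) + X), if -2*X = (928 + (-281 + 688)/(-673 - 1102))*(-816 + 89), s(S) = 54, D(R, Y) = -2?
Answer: 3*√18892472218/710 ≈ 580.77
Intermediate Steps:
X = 1197218511/3550 (X = -(928 + (-281 + 688)/(-673 - 1102))*(-816 + 89)/2 = -(928 + 407/(-1775))*(-727)/2 = -(928 + 407*(-1/1775))*(-727)/2 = -(928 - 407/1775)*(-727)/2 = -1646793*(-727)/3550 = -½*(-1197218511/1775) = 1197218511/3550 ≈ 3.3724e+5)
√(s(D(5, (-1 + 5)²)) + X) = √(54 + 1197218511/3550) = √(1197410211/3550) = 3*√18892472218/710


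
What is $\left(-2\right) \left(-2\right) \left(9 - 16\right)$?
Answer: $-28$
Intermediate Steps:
$\left(-2\right) \left(-2\right) \left(9 - 16\right) = 4 \left(-7\right) = -28$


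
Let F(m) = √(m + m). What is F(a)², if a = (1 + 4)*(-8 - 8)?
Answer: -160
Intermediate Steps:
a = -80 (a = 5*(-16) = -80)
F(m) = √2*√m (F(m) = √(2*m) = √2*√m)
F(a)² = (√2*√(-80))² = (√2*(4*I*√5))² = (4*I*√10)² = -160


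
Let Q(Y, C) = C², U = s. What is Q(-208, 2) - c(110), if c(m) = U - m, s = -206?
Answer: 320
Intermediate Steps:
U = -206
c(m) = -206 - m
Q(-208, 2) - c(110) = 2² - (-206 - 1*110) = 4 - (-206 - 110) = 4 - 1*(-316) = 4 + 316 = 320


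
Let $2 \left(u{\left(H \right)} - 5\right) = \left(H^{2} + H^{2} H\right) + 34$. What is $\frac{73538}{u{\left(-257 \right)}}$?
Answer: $- \frac{36769}{4227125} \approx -0.0086983$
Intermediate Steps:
$u{\left(H \right)} = 22 + \frac{H^{2}}{2} + \frac{H^{3}}{2}$ ($u{\left(H \right)} = 5 + \frac{\left(H^{2} + H^{2} H\right) + 34}{2} = 5 + \frac{\left(H^{2} + H^{3}\right) + 34}{2} = 5 + \frac{34 + H^{2} + H^{3}}{2} = 5 + \left(17 + \frac{H^{2}}{2} + \frac{H^{3}}{2}\right) = 22 + \frac{H^{2}}{2} + \frac{H^{3}}{2}$)
$\frac{73538}{u{\left(-257 \right)}} = \frac{73538}{22 + \frac{\left(-257\right)^{2}}{2} + \frac{\left(-257\right)^{3}}{2}} = \frac{73538}{22 + \frac{1}{2} \cdot 66049 + \frac{1}{2} \left(-16974593\right)} = \frac{73538}{22 + \frac{66049}{2} - \frac{16974593}{2}} = \frac{73538}{-8454250} = 73538 \left(- \frac{1}{8454250}\right) = - \frac{36769}{4227125}$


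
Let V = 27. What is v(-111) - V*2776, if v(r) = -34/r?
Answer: -8319638/111 ≈ -74952.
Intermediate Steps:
v(-111) - V*2776 = -34/(-111) - 27*2776 = -34*(-1/111) - 1*74952 = 34/111 - 74952 = -8319638/111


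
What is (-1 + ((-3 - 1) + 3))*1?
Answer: -2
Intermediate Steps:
(-1 + ((-3 - 1) + 3))*1 = (-1 + (-4 + 3))*1 = (-1 - 1)*1 = -2*1 = -2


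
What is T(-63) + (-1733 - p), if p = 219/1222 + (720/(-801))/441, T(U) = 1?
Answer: -83079163267/47962278 ≈ -1732.2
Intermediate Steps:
p = 8497771/47962278 (p = 219*(1/1222) + (720*(-1/801))*(1/441) = 219/1222 - 80/89*1/441 = 219/1222 - 80/39249 = 8497771/47962278 ≈ 0.17718)
T(-63) + (-1733 - p) = 1 + (-1733 - 1*8497771/47962278) = 1 + (-1733 - 8497771/47962278) = 1 - 83127125545/47962278 = -83079163267/47962278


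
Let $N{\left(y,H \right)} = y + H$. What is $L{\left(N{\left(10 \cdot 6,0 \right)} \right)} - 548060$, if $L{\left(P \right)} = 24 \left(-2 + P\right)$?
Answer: $-546668$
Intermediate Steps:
$N{\left(y,H \right)} = H + y$
$L{\left(P \right)} = -48 + 24 P$
$L{\left(N{\left(10 \cdot 6,0 \right)} \right)} - 548060 = \left(-48 + 24 \left(0 + 10 \cdot 6\right)\right) - 548060 = \left(-48 + 24 \left(0 + 60\right)\right) - 548060 = \left(-48 + 24 \cdot 60\right) - 548060 = \left(-48 + 1440\right) - 548060 = 1392 - 548060 = -546668$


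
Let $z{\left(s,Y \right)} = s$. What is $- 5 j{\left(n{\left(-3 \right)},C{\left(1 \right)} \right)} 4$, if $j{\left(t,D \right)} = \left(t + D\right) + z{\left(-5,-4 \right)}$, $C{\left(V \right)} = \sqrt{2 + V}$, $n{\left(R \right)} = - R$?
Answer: $40 - 20 \sqrt{3} \approx 5.359$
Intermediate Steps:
$j{\left(t,D \right)} = -5 + D + t$ ($j{\left(t,D \right)} = \left(t + D\right) - 5 = \left(D + t\right) - 5 = -5 + D + t$)
$- 5 j{\left(n{\left(-3 \right)},C{\left(1 \right)} \right)} 4 = - 5 \left(-5 + \sqrt{2 + 1} - -3\right) 4 = - 5 \left(-5 + \sqrt{3} + 3\right) 4 = - 5 \left(-2 + \sqrt{3}\right) 4 = \left(10 - 5 \sqrt{3}\right) 4 = 40 - 20 \sqrt{3}$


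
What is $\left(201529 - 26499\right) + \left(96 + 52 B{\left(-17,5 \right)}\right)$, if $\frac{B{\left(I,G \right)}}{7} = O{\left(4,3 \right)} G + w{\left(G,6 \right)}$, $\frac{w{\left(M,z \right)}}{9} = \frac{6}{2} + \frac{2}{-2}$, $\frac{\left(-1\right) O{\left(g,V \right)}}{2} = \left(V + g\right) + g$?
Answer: $141638$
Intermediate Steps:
$O{\left(g,V \right)} = - 4 g - 2 V$ ($O{\left(g,V \right)} = - 2 \left(\left(V + g\right) + g\right) = - 2 \left(V + 2 g\right) = - 4 g - 2 V$)
$w{\left(M,z \right)} = 18$ ($w{\left(M,z \right)} = 9 \left(\frac{6}{2} + \frac{2}{-2}\right) = 9 \left(6 \cdot \frac{1}{2} + 2 \left(- \frac{1}{2}\right)\right) = 9 \left(3 - 1\right) = 9 \cdot 2 = 18$)
$B{\left(I,G \right)} = 126 - 154 G$ ($B{\left(I,G \right)} = 7 \left(\left(\left(-4\right) 4 - 6\right) G + 18\right) = 7 \left(\left(-16 - 6\right) G + 18\right) = 7 \left(- 22 G + 18\right) = 7 \left(18 - 22 G\right) = 126 - 154 G$)
$\left(201529 - 26499\right) + \left(96 + 52 B{\left(-17,5 \right)}\right) = \left(201529 - 26499\right) + \left(96 + 52 \left(126 - 770\right)\right) = 175030 + \left(96 + 52 \left(126 - 770\right)\right) = 175030 + \left(96 + 52 \left(-644\right)\right) = 175030 + \left(96 - 33488\right) = 175030 - 33392 = 141638$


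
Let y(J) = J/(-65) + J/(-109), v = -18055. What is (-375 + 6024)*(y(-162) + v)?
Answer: -722459010063/7085 ≈ -1.0197e+8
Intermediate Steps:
y(J) = -174*J/7085 (y(J) = J*(-1/65) + J*(-1/109) = -J/65 - J/109 = -174*J/7085)
(-375 + 6024)*(y(-162) + v) = (-375 + 6024)*(-174/7085*(-162) - 18055) = 5649*(28188/7085 - 18055) = 5649*(-127891487/7085) = -722459010063/7085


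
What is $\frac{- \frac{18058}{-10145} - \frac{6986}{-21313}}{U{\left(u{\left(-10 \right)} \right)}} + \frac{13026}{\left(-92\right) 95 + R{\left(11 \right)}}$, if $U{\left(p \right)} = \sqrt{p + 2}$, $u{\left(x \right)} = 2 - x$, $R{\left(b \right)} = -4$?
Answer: $- \frac{6513}{4372} + \frac{227871562 \sqrt{14}}{1513542695} \approx -0.92638$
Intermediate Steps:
$U{\left(p \right)} = \sqrt{2 + p}$
$\frac{- \frac{18058}{-10145} - \frac{6986}{-21313}}{U{\left(u{\left(-10 \right)} \right)}} + \frac{13026}{\left(-92\right) 95 + R{\left(11 \right)}} = \frac{- \frac{18058}{-10145} - \frac{6986}{-21313}}{\sqrt{2 + \left(2 - -10\right)}} + \frac{13026}{\left(-92\right) 95 - 4} = \frac{\left(-18058\right) \left(- \frac{1}{10145}\right) - - \frac{6986}{21313}}{\sqrt{2 + \left(2 + 10\right)}} + \frac{13026}{-8740 - 4} = \frac{\frac{18058}{10145} + \frac{6986}{21313}}{\sqrt{2 + 12}} + \frac{13026}{-8744} = \frac{455743124}{216220385 \sqrt{14}} + 13026 \left(- \frac{1}{8744}\right) = \frac{455743124 \frac{\sqrt{14}}{14}}{216220385} - \frac{6513}{4372} = \frac{227871562 \sqrt{14}}{1513542695} - \frac{6513}{4372} = - \frac{6513}{4372} + \frac{227871562 \sqrt{14}}{1513542695}$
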